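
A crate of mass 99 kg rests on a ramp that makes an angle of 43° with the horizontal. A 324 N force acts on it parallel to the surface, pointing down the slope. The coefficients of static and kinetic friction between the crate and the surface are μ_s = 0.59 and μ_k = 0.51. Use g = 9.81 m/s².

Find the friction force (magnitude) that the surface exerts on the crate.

Normal force: N = m g cos θ = 99 × 9.81 × cos 43° = 710.3 N.
Parallel to the incline, ΣF = 0 gives f = m g sin θ + P = 662.3 + 324 = 986.3 N (up-slope positive).
The static-friction ceiling is μ_s N = 0.59 × 710.3 = 419.1 N.
Since |986.3| > 419.1 N, static friction cannot hold it; the crate slides down the incline and kinetic friction applies: f = μ_k N = 0.51 × 710.3 = 362 N.

f ≈ 362 N (up the incline)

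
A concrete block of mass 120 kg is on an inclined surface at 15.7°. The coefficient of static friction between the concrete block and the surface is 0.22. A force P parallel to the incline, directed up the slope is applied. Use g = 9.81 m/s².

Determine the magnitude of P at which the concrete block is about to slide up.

At impending motion up the slope, friction acts down-slope at its limit: f = μ_s N.
P is parallel to the surface, so N = m g cos θ = 1130 N.
Along the incline: P = m g sin θ + μ_s N = 319 + 0.22×1130 = 568 N.

P ≈ 568 N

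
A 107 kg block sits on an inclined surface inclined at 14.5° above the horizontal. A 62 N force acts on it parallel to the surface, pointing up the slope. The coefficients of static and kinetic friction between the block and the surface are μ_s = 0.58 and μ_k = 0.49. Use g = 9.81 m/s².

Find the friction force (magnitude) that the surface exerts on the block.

f ≈ 201 N (up the incline)

Normal force: N = m g cos θ = 107 × 9.81 × cos 14.5° = 1016 N.
For equilibrium along the incline the friction force must supply f = m g sin θ − P = 262.8 − 62 = 200.8 N (positive meaning up-slope).
The static-friction ceiling is μ_s N = 0.58 × 1016 = 589.4 N.
Since |200.8| ≤ 589.4 N, static friction is sufficient; f equals the required value, not μ_s N.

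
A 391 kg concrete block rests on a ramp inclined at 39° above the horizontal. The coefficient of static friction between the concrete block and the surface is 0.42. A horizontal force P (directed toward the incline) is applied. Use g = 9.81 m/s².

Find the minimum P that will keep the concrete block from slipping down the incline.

P_min ≈ 1120 N

The concrete block tends to slide down (tan θ > μ_s), so at the point of impending slip friction acts up-slope at its limit: f = μ_s N.
Perpendicular to the incline: N = m g cos θ + P sin θ.
Along the incline: P cos θ + μ_s N = m g sin θ, i.e. P cos θ + μ_s (m g cos θ + P sin θ) = m g sin θ.
Solving, P (cos θ + μ_s sin θ) = m g (sin θ − μ_s cos θ), so P = 3840×0.3029/1.041 = 1120 N.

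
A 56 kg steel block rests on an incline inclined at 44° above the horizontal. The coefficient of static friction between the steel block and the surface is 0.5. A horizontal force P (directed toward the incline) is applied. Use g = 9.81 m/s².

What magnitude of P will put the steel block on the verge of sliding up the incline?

At impending motion up the slope, friction acts down-slope at its limit: f = μ_s N.
Perpendicular to the incline: N = m g cos θ + P sin θ.
Along the incline: P cos θ = m g sin θ + μ_s N = m g sin θ + μ_s (m g cos θ + P sin θ).
Solving, P (cos θ − μ_s sin θ) = m g (sin θ + μ_s cos θ), so P = 56×9.81×(sin 44° + 0.5 cos 44°)/(cos 44° − 0.5 sin 44°) = 549×1.054/0.372 = 1560 N.

P ≈ 1560 N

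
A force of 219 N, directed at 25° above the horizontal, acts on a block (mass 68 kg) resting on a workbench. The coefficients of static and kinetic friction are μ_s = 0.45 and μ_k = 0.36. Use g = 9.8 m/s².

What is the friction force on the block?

f ≈ 198 N

Vertical equilibrium gives N = m g − P sin α = 573.8 N.
The horizontal driving force is P cos α = 198.5 N, so equilibrium needs friction f = 198.5 N.
The static-friction limit is μ_s N = 258.2 N.
Since 198.5 N does not exceed the limit, the block stays at rest and f = 198 N.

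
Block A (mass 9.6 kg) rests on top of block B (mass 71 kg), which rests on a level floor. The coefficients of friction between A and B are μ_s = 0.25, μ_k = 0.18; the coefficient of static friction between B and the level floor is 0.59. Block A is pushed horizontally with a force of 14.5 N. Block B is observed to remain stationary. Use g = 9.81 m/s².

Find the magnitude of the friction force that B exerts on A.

Normal force at the A–B interface: N₁ = m_A g = 94.18 N.
Maximum static friction on A from B: μ_s N₁ = 0.25×94.18 = 23.54 N.
P = 14.5 N is within that limit, so A and B move together (both at rest); the A–B friction is simply f₁ = P = 14.5 N.
By Newton's third law B feels 14.5 N forward from A. With B stationary, the floor's static friction on B balances it: f₂ = 14.5 N (well within μ_s(m_A+m_B)g = 466.5 N).

f ≈ 14.5 N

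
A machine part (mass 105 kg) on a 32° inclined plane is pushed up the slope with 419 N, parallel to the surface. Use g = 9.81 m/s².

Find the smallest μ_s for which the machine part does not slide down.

μ_s,min ≈ 0.145

N = m g cos θ = 873.5 N.
Friction must make up the shortfall along the incline: f = m g sin θ − P = 545.8 − 419 = 126.8 N.
At the threshold f = μ_s N, so μ_s,min = 126.8/873.5 = 0.145.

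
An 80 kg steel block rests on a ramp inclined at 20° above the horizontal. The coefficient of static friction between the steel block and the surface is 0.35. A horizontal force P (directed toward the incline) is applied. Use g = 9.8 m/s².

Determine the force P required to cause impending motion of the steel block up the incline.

At impending motion up the slope, friction acts down-slope at its limit: f = μ_s N.
Perpendicular to the incline: N = m g cos θ + P sin θ.
Along the incline: P cos θ = m g sin θ + μ_s N = m g sin θ + μ_s (m g cos θ + P sin θ).
Solving, P (cos θ − μ_s sin θ) = m g (sin θ + μ_s cos θ), so P = 80×9.8×(sin 20° + 0.35 cos 20°)/(cos 20° − 0.35 sin 20°) = 784×0.6709/0.82 = 641 N.

P ≈ 641 N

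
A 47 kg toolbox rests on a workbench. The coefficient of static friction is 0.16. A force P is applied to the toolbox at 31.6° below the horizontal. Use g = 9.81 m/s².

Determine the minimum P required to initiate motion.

N = m g + P sin α (the push presses the toolbox into the workbench).
At impending slip, P cos α = μ_s N = μ_s (m g + P sin α).
Solving: P (cos α − μ_s sin α) = μ_s m g → P = 0.16×461/(cos 31.6° − 0.16 sin 31.6°) = 73.8/0.7679 = 96.1 N.

P ≈ 96.1 N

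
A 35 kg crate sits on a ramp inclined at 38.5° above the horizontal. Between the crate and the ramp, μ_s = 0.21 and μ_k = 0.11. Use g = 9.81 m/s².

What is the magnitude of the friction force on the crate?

Normal force: N = m g cos θ = 35 × 9.81 × cos 38.5° = 268.7 N.
For equilibrium along the incline, friction must balance the weight component: f = m g sin θ = 213.7 N up the slope.
Maximum static friction available: μ_s N = 0.21 × 268.7 = 56.43 N.
Since |213.7| > 56.43 N, static friction cannot hold it; the crate slides down the incline and kinetic friction applies: f = μ_k N = 0.11 × 268.7 = 29.6 N.

f ≈ 29.6 N (up the incline)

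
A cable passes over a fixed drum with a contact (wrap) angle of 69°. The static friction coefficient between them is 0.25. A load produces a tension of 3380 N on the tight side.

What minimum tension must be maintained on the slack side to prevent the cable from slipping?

Capstan equation at impending slip: T_tight/T_slack = e^{μβ}.
β = 69° = 1.204 rad; e^{μβ} = e^{0.25×1.204} = 1.351.
T_slack = T_tight / e^{μβ} = 3380 / 1.351 = 2500 N.

T_min ≈ 2500 N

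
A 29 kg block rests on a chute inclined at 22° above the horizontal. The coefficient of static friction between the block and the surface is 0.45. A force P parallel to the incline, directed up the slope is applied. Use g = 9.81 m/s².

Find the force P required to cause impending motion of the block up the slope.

P ≈ 225 N

At impending motion up the slope, friction acts down-slope at its limit: f = μ_s N.
P is parallel to the surface, so N = m g cos θ = 264 N.
Along the incline: P = m g sin θ + μ_s N = 107 + 0.45×264 = 225 N.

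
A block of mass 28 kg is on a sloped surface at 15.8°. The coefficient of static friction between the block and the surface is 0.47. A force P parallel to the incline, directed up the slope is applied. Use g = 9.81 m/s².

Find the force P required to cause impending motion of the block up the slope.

At impending motion up the slope, friction acts down-slope at its limit: f = μ_s N.
P is parallel to the surface, so N = m g cos θ = 264 N.
Along the incline: P = m g sin θ + μ_s N = 74.8 + 0.47×264 = 199 N.

P ≈ 199 N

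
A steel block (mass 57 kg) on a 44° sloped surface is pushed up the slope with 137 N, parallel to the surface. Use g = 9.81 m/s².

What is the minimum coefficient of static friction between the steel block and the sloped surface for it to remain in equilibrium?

N = m g cos θ = 402.2 N.
Friction must make up the shortfall along the incline: f = m g sin θ − P = 388.4 − 137 = 251.4 N.
At the threshold f = μ_s N, so μ_s,min = 251.4/402.2 = 0.625.

μ_s,min ≈ 0.625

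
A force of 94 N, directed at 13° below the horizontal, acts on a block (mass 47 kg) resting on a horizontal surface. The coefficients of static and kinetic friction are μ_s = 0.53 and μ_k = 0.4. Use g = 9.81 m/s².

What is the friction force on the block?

f ≈ 91.6 N

The vertical component of P adds to the normal force: N = m g + P sin α = 461.1 + 21.15 = 482.2 N.
Horizontally, friction must balance P cos α = 91.59 N.
μ_s N = 0.53 × 482.2 = 255.6 N.
91.59 ≤ 255.6 N → static; friction equals the required 91.6 N.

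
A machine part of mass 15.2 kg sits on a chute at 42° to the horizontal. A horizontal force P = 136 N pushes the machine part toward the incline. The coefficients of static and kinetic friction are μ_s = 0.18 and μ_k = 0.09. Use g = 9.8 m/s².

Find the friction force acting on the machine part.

Normal direction: N = m g cos θ + P sin θ = 201.7 N.
Parallel to the incline: P cos θ − m g sin θ = 101.1 − 99.67 = 1.394 N; the friction needed to balance this is 1.394 N acting down the slope.
The limit of static friction is μ_s N = 36.31 N.
|f_req| = 1.394 ≤ 36.31 N → the machine part is in equilibrium; friction equals the required value.

f ≈ 1.39 N (down the incline)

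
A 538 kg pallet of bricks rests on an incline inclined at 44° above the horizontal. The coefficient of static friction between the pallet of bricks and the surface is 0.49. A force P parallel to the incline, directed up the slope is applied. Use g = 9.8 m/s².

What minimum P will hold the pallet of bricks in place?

The pallet of bricks tends to slide down (tan θ > μ_s), so at the point of impending slip friction acts up-slope at its limit: f = μ_s N.
P is parallel to the surface, so N = m g cos θ = 3790 N.
Along the incline: P + μ_s N = m g sin θ, so P = 3660 − 0.49×3790 = 1800 N.

P_min ≈ 1800 N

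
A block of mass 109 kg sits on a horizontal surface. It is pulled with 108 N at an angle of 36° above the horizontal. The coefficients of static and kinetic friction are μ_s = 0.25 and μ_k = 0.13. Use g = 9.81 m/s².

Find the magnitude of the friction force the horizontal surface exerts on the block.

f ≈ 87.4 N

The vertical component of P reduces the normal force: N = m g − P sin α = 1069 − 63.48 = 1006 N.
For equilibrium, f = P cos α = 108×cos 36° = 87.37 N.
μ_s N = 0.25 × 1006 = 251.5 N.
87.37 ≤ 251.5 N → static; friction equals the required 87.4 N.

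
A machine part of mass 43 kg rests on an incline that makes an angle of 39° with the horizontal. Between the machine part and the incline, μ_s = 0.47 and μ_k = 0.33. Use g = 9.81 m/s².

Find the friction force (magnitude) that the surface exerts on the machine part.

f ≈ 108 N (up the incline)

Perpendicular to the surface, N = m g cos θ = 43·9.81·cos 39° = 327.8 N.
Along the slope the weight component is m g sin θ = 265.5 N; friction must supply exactly this, acting up-slope.
Static friction can supply at most μ_s N = 154.1 N.
|265.5| exceeds 154.1 N, so the machine part slips down-slope; friction is kinetic, f = μ_k N = 0.33×327.8 = 108 N.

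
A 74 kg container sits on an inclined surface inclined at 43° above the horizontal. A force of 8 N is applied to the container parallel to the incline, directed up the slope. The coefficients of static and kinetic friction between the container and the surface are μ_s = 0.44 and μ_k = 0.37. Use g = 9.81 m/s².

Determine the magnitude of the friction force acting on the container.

f ≈ 196 N (up the incline)

Perpendicular to the surface, N = m g cos θ = 74·9.81·cos 43° = 530.9 N.
The friction needed for equilibrium is m g sin θ − P = 495.1 − 8 = 487.1 N, measured positive up-slope.
Static friction can supply at most μ_s N = 233.6 N.
Since |487.1| > 233.6 N, static friction cannot hold it; the container slides down the incline and kinetic friction applies: f = μ_k N = 0.37 × 530.9 = 196 N.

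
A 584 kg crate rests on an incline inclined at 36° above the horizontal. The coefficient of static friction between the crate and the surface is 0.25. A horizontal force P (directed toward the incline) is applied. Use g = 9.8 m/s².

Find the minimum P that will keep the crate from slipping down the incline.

The crate tends to slide down (tan θ > μ_s), so at the point of impending slip friction acts up-slope at its limit: f = μ_s N.
Perpendicular to the incline: N = m g cos θ + P sin θ.
Along the incline: P cos θ + μ_s N = m g sin θ, i.e. P cos θ + μ_s (m g cos θ + P sin θ) = m g sin θ.
Solving, P (cos θ + μ_s sin θ) = m g (sin θ − μ_s cos θ), so P = 5720×0.3855/0.956 = 2310 N.

P_min ≈ 2310 N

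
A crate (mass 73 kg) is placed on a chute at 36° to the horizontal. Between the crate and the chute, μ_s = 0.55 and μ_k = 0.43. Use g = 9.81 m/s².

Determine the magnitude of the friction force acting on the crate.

Perpendicular to the surface, N = m g cos θ = 73·9.81·cos 36° = 579.4 N.
Along the slope the weight component is m g sin θ = 420.9 N; friction must supply exactly this, acting up-slope.
Maximum static friction available: μ_s N = 0.55 × 579.4 = 318.6 N.
Since |420.9| > 318.6 N, static friction cannot hold it; the crate slides down the incline and kinetic friction applies: f = μ_k N = 0.43 × 579.4 = 249 N.

f ≈ 249 N (up the incline)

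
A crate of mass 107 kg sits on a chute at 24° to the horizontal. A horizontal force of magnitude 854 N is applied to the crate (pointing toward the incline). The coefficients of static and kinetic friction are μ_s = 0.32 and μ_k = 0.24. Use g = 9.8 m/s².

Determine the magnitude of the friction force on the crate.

f ≈ 354 N (down the incline)

Resolve perpendicular to the incline: N = m g cos θ + P sin θ = 107×9.8×cos 24° + 854×sin 24° = 1305 N.
Along the incline, the net driving force (taking up-slope positive) is P cos θ − m g sin θ = 780.2 − 426.5 = 353.7 N, so equilibrium requires friction f = -353.7 N (down-slope).
Maximum static friction: μ_s N = 0.32 × 1305 = 417.7 N.
Since 353.7 N is within the 417.7 N limit, the crate stays put and friction is exactly 354 N.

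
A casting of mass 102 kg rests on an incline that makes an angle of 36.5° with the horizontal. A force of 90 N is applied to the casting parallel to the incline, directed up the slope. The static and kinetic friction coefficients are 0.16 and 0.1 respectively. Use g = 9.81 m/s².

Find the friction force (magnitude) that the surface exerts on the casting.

Perpendicular to the surface, N = m g cos θ = 102·9.81·cos 36.5° = 804.4 N.
The friction needed for equilibrium is m g sin θ − P = 595.2 − 90 = 505.2 N, measured positive up-slope.
Static friction can supply at most μ_s N = 128.7 N.
|505.2| exceeds 128.7 N, so the casting slips down-slope; friction is kinetic, f = μ_k N = 0.1×804.4 = 80.4 N.

f ≈ 80.4 N (up the incline)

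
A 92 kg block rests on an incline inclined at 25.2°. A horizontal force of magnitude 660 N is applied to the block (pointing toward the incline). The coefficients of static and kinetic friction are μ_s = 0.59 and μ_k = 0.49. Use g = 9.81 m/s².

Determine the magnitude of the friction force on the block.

f ≈ 213 N (down the incline)

Resolve perpendicular to the incline: N = m g cos θ + P sin θ = 92×9.81×cos 25.2° + 660×sin 25.2° = 1098 N.
Along the incline, the net driving force (taking up-slope positive) is P cos θ − m g sin θ = 597.2 − 384.3 = 212.9 N, so equilibrium requires friction f = -212.9 N (down-slope).
Maximum static friction: μ_s N = 0.59 × 1098 = 647.6 N.
|f_req| = 212.9 ≤ 647.6 N → the block is in equilibrium; friction equals the required value.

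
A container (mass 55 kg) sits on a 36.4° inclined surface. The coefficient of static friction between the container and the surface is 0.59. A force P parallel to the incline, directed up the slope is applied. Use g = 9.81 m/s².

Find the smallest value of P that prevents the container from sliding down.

The container tends to slide down (tan θ > μ_s), so at the point of impending slip friction acts up-slope at its limit: f = μ_s N.
P is parallel to the surface, so N = m g cos θ = 434 N.
Along the incline: P + μ_s N = m g sin θ, so P = 320 − 0.59×434 = 64 N.

P_min ≈ 64 N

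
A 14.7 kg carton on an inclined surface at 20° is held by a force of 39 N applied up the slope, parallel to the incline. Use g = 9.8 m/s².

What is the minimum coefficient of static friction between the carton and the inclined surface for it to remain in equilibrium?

N = m g cos θ = 135.4 N.
Friction must make up the shortfall along the incline: f = m g sin θ − P = 49.27 − 39 = 10.27 N.
At the threshold f = μ_s N, so μ_s,min = 10.27/135.4 = 0.0759.

μ_s,min ≈ 0.0759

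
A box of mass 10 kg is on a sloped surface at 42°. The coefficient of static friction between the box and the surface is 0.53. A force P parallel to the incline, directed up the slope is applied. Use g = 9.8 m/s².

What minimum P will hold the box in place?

The box tends to slide down (tan θ > μ_s), so at the point of impending slip friction acts up-slope at its limit: f = μ_s N.
P is parallel to the surface, so N = m g cos θ = 72.8 N.
Along the incline: P + μ_s N = m g sin θ, so P = 65.6 − 0.53×72.8 = 27 N.

P_min ≈ 27 N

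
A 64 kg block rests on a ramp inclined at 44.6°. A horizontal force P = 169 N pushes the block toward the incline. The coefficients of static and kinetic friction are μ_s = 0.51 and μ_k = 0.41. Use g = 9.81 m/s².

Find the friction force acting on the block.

The horizontal push has a component P sin θ into the surface, so N = m g cos θ + P sin θ = 447 + 118.7 = 565.7 N.
Along the incline, the net driving force (taking up-slope positive) is P cos θ − m g sin θ = 120.3 − 440.8 = -320.5 N, so equilibrium requires friction f = 320.5 N (up-slope).
Maximum static friction: μ_s N = 0.51 × 565.7 = 288.5 N.
|f_req| = 320.5 > 288.5 N → the block slides down the incline; f = μ_k N = 0.41 × 565.7 = 232 N.

f ≈ 232 N (up the incline)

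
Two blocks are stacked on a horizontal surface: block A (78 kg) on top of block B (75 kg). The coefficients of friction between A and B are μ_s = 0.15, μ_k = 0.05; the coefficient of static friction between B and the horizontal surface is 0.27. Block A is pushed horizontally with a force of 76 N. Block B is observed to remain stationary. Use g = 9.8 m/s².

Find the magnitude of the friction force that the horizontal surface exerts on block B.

f ≈ 76 N

The normal force B exerts on A is simply A's weight, N₁ = 764.4 N.
Maximum static friction on A from B: μ_s N₁ = 0.15×764.4 = 114.7 N.
P = 76 N is within that limit, so A and B move together (both at rest); the A–B friction is simply f₁ = P = 76 N.
B experiences an equal 76 N forward from A (third law). B is in equilibrium, so the floor supplies f₂ = 76 N of static friction (limit μ_s(m_A+m_B)g = 404.8 N, not exceeded).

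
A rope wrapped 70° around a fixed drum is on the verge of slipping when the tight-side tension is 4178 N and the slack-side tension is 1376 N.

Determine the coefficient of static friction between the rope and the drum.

T₂/T₁ = e^{μβ} → μ = ln(T₂/T₁)/β.
β = 70° = 1.222 rad.
μ = ln(4178/1376)/1.222 = ln(3.036)/1.222 = 0.909.

μ ≈ 0.909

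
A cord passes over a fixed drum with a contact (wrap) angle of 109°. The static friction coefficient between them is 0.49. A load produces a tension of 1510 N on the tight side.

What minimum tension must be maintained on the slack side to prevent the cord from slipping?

Capstan equation at impending slip: T_tight/T_slack = e^{μβ}.
β = 109° = 1.902 rad; e^{μβ} = e^{0.49×1.902} = 2.54.
T_slack = T_tight / e^{μβ} = 1510 / 2.54 = 594 N.

T_min ≈ 594 N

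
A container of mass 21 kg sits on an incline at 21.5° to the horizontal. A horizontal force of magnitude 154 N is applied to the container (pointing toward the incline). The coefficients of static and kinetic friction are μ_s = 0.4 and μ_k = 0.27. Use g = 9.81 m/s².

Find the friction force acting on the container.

Normal direction: N = m g cos θ + P sin θ = 248.1 N.
Along the incline, the net driving force (taking up-slope positive) is P cos θ − m g sin θ = 143.3 − 75.5 = 67.78 N, so equilibrium requires friction f = -67.78 N (down-slope).
The limit of static friction is μ_s N = 99.25 N.
|f_req| = 67.78 ≤ 99.25 N → the container is in equilibrium; friction equals the required value.

f ≈ 67.8 N (down the incline)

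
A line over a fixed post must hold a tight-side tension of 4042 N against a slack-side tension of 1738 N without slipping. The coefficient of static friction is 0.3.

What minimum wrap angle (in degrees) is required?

β_min ≈ 161°

T₂/T₁ = e^{μβ} → β = ln(T₂/T₁)/μ.
β = ln(4042/1738)/0.3 = 0.844/0.3 = 2.813 rad.
In degrees: β = 2.813 × 180/π = 161°.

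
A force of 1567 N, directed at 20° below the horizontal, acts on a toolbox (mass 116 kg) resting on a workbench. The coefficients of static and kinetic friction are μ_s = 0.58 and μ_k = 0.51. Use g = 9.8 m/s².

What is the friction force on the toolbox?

Vertical equilibrium gives N = m g + P sin α = 1673 N.
Horizontally, friction must balance P cos α = 1472 N.
The static-friction limit is μ_s N = 970.2 N.
The required friction exceeds μ_s N, so the toolbox moves and f = μ_k N = 853 N.

f ≈ 853 N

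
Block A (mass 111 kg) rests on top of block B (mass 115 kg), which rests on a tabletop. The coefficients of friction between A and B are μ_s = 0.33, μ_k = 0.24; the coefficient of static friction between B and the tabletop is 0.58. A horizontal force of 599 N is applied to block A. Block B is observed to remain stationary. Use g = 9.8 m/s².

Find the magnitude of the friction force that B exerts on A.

The normal force B exerts on A is simply A's weight, N₁ = 1088 N.
Maximum static friction on A from B: μ_s N₁ = 0.33×1088 = 359 N.
Since P = 599 N > 359 N, A slides on B; the A–B friction is kinetic: f₁ = μ_k N₁ = 0.24×1088 = 261 N.
By Newton's third law B feels 261 N forward from A. With B stationary, the floor's static friction on B balances it: f₂ = 261 N (well within μ_s(m_A+m_B)g = 1285 N).

f ≈ 261 N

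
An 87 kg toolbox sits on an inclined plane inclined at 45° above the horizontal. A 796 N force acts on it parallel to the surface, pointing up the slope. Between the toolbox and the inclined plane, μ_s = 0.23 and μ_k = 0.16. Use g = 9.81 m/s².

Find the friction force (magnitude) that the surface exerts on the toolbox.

Perpendicular to the surface, N = m g cos θ = 87·9.81·cos 45° = 603.5 N.
The friction needed for equilibrium is m g sin θ − P = 603.5 − 796 = -192.5 N, measured positive up-slope.
Static friction can supply at most μ_s N = 138.8 N.
Since |-192.5| > 138.8 N, static friction cannot hold it; the toolbox slides up the incline and kinetic friction applies: f = μ_k N = 0.16 × 603.5 = 96.6 N.

f ≈ 96.6 N (down the incline)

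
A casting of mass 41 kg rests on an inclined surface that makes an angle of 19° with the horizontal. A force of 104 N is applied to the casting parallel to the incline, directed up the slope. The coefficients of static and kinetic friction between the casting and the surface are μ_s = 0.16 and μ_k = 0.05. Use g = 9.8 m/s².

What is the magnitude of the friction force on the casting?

f ≈ 26.8 N (up the incline)

Normal force: N = m g cos θ = 41 × 9.8 × cos 19° = 379.9 N.
For equilibrium along the incline the friction force must supply f = m g sin θ − P = 130.8 − 104 = 26.81 N (positive meaning up-slope).
Maximum static friction available: μ_s N = 0.16 × 379.9 = 60.79 N.
Since |26.81| ≤ 60.79 N, the casting remains in static equilibrium and friction takes exactly the required value.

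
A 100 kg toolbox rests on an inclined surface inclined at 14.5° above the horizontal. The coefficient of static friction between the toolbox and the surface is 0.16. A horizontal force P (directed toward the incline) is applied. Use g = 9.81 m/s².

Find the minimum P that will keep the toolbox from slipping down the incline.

P_min ≈ 92.9 N

The toolbox tends to slide down (tan θ > μ_s), so at the point of impending slip friction acts up-slope at its limit: f = μ_s N.
Perpendicular to the incline: N = m g cos θ + P sin θ.
Along the incline: P cos θ + μ_s N = m g sin θ, i.e. P cos θ + μ_s (m g cos θ + P sin θ) = m g sin θ.
Solving, P (cos θ + μ_s sin θ) = m g (sin θ − μ_s cos θ), so P = 981×0.09548/1.008 = 92.9 N.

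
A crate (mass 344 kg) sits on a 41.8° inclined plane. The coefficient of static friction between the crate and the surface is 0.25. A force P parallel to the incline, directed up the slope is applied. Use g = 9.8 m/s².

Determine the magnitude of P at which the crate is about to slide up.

At impending motion up the slope, friction acts down-slope at its limit: f = μ_s N.
P is parallel to the surface, so N = m g cos θ = 2510 N.
Along the incline: P = m g sin θ + μ_s N = 2250 + 0.25×2510 = 2880 N.

P ≈ 2880 N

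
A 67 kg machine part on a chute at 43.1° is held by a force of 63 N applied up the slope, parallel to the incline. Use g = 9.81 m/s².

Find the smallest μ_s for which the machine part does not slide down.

μ_s,min ≈ 0.805

N = m g cos θ = 479.9 N.
Friction must make up the shortfall along the incline: f = m g sin θ − P = 449.1 − 63 = 386.1 N.
At the threshold f = μ_s N, so μ_s,min = 386.1/479.9 = 0.805.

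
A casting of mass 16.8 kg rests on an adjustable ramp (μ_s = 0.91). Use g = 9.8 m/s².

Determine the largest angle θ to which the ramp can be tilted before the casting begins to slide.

At the slip threshold, m g sin θ = μ_s · m g cos θ, so tan θ = μ_s.
θ_max = arctan(0.91) = 42.3°.

θ_max ≈ 42.3°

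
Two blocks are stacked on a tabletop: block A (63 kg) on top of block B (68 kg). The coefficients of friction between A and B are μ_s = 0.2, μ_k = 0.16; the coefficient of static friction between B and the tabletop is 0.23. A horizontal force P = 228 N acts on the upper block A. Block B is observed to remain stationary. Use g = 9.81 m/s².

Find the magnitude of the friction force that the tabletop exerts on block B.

f ≈ 98.9 N

Between the blocks, N₁ = m_A g = 618 N.
So the A–B interface can sustain at most μ_s N₁ = 123.6 N of static friction.
P = 228 N exceeds that limit, so A slips over B and the interface friction becomes kinetic: f₁ = μ_k N₁ = 0.16×618 = 98.9 N.
B experiences an equal 98.9 N forward from A (third law). B is in equilibrium, so the floor supplies f₂ = 98.9 N of static friction (limit μ_s(m_A+m_B)g = 295.6 N, not exceeded).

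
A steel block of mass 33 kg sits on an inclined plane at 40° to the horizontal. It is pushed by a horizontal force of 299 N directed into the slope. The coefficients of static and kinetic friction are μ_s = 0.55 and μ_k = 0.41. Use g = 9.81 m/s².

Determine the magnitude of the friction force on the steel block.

Resolve perpendicular to the incline: N = m g cos θ + P sin θ = 33×9.81×cos 40° + 299×sin 40° = 440.2 N.
Parallel to the incline: P cos θ − m g sin θ = 229 − 208.1 = 20.96 N; the friction needed to balance this is 20.96 N acting down the slope.
Maximum static friction: μ_s N = 0.55 × 440.2 = 242.1 N.
Since 20.96 N is within the 242.1 N limit, the steel block stays put and friction is exactly 21 N.

f ≈ 21 N (down the incline)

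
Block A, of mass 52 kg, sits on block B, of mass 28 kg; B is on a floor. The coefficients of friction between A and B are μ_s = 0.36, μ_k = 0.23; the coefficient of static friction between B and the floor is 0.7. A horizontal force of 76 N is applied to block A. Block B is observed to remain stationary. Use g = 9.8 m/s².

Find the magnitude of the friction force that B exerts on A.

f ≈ 76 N

The normal force B exerts on A is simply A's weight, N₁ = 509.6 N.
So the A–B interface can sustain at most μ_s N₁ = 183.5 N of static friction.
Since P = 76 N ≤ 183.5 N, A does not slip on B; friction on A equals P = 76 N.
By Newton's third law B feels 76 N forward from A. With B stationary, the floor's static friction on B balances it: f₂ = 76 N (well within μ_s(m_A+m_B)g = 548.8 N).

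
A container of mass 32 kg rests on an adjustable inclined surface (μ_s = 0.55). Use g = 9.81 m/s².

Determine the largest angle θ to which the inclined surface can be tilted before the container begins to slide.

θ_max ≈ 28.8°

At the slip threshold, m g sin θ = μ_s · m g cos θ, so tan θ = μ_s.
θ_max = arctan(0.55) = 28.8°.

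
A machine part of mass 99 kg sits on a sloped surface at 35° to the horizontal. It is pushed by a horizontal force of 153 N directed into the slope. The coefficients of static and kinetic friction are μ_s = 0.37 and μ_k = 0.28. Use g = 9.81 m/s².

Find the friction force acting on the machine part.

The horizontal push has a component P sin θ into the surface, so N = m g cos θ + P sin θ = 795.6 + 87.76 = 883.3 N.
Along the incline, the net driving force (taking up-slope positive) is P cos θ − m g sin θ = 125.3 − 557.1 = -431.7 N, so equilibrium requires friction f = 431.7 N (up-slope).
Maximum static friction: μ_s N = 0.37 × 883.3 = 326.8 N.
The required 431.7 N exceeds the static limit, so the machine part slides down-slope and f = μ_k N = 0.28×883.3 = 247 N.

f ≈ 247 N (up the incline)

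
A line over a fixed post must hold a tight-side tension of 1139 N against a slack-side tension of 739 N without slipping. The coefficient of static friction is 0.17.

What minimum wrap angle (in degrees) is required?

T₂/T₁ = e^{μβ} → β = ln(T₂/T₁)/μ.
β = ln(1139/739)/0.17 = 0.4326/0.17 = 2.545 rad.
In degrees: β = 2.545 × 180/π = 146°.

β_min ≈ 146°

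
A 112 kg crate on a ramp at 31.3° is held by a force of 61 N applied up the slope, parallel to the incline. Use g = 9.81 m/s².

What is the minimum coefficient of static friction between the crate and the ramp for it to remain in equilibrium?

μ_s,min ≈ 0.543

N = m g cos θ = 938.8 N.
Friction must make up the shortfall along the incline: f = m g sin θ − P = 570.8 − 61 = 509.8 N.
At the threshold f = μ_s N, so μ_s,min = 509.8/938.8 = 0.543.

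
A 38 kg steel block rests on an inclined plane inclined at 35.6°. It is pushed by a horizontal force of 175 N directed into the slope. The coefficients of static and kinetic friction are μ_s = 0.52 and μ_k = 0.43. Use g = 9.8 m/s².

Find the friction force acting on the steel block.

Resolve perpendicular to the incline: N = m g cos θ + P sin θ = 38×9.8×cos 35.6° + 175×sin 35.6° = 404.7 N.
Along the incline, the net driving force (taking up-slope positive) is P cos θ − m g sin θ = 142.3 − 216.8 = -74.49 N, so equilibrium requires friction f = 74.49 N (up-slope).
The limit of static friction is μ_s N = 210.4 N.
|f_req| = 74.49 ≤ 210.4 N → the steel block is in equilibrium; friction equals the required value.

f ≈ 74.5 N (up the incline)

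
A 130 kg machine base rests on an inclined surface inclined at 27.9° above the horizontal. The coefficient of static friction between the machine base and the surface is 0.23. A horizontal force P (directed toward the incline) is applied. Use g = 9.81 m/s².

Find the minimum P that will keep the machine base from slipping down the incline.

P_min ≈ 340 N

The machine base tends to slide down (tan θ > μ_s), so at the point of impending slip friction acts up-slope at its limit: f = μ_s N.
Perpendicular to the incline: N = m g cos θ + P sin θ.
Along the incline: P cos θ + μ_s N = m g sin θ, i.e. P cos θ + μ_s (m g cos θ + P sin θ) = m g sin θ.
Solving, P (cos θ + μ_s sin θ) = m g (sin θ − μ_s cos θ), so P = 1280×0.2647/0.9914 = 340 N.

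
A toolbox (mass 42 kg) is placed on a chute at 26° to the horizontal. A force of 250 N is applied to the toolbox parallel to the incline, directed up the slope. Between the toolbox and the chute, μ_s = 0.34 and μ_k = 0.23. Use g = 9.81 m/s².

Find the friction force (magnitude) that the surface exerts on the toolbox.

f ≈ 69.4 N (down the incline)

Perpendicular to the surface, N = m g cos θ = 42·9.81·cos 26° = 370.3 N.
Parallel to the incline, ΣF = 0 gives f = m g sin θ − P = 180.6 − 250 = -69.38 N (up-slope positive).
The static-friction ceiling is μ_s N = 0.34 × 370.3 = 125.9 N.
Since |-69.38| ≤ 125.9 N, the toolbox remains in static equilibrium and friction takes exactly the required value.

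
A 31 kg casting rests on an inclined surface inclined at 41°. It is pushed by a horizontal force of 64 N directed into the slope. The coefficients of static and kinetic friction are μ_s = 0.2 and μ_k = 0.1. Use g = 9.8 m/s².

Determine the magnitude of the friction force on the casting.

The horizontal push has a component P sin θ into the surface, so N = m g cos θ + P sin θ = 229.3 + 41.99 = 271.3 N.
Along the incline, the net driving force (taking up-slope positive) is P cos θ − m g sin θ = 48.3 − 199.3 = -151 N, so equilibrium requires friction f = 151 N (up-slope).
Maximum static friction: μ_s N = 0.2 × 271.3 = 54.25 N.
|f_req| = 151 > 54.25 N → the casting slides down the incline; f = μ_k N = 0.1 × 271.3 = 27.1 N.

f ≈ 27.1 N (up the incline)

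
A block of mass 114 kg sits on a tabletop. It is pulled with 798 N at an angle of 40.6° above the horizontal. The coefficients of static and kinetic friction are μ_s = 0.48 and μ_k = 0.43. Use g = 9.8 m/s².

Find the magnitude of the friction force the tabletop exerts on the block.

N = m g − P sin α = 1117 − 798×sin 40.6° = 597.9 N.
For equilibrium, f = P cos α = 798×cos 40.6° = 605.9 N.
μ_s N = 0.48 × 597.9 = 287 N.
605.9 > 287 N → the block slides; f = μ_k N = 0.43×597.9 = 257 N.

f ≈ 257 N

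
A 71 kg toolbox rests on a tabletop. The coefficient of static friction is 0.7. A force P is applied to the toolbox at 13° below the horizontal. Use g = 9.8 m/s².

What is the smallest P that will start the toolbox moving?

P ≈ 596 N

N = m g + P sin α (the push presses the toolbox into the tabletop).
At impending slip, P cos α = μ_s N = μ_s (m g + P sin α).
Solving: P (cos α − μ_s sin α) = μ_s m g → P = 0.7×696/(cos 13° − 0.7 sin 13°) = 487/0.8169 = 596 N.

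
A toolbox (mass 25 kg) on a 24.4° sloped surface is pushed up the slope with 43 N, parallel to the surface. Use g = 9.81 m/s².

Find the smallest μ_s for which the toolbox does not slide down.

N = m g cos θ = 223.3 N.
Friction must make up the shortfall along the incline: f = m g sin θ − P = 101.3 − 43 = 58.31 N.
At the threshold f = μ_s N, so μ_s,min = 58.31/223.3 = 0.261.

μ_s,min ≈ 0.261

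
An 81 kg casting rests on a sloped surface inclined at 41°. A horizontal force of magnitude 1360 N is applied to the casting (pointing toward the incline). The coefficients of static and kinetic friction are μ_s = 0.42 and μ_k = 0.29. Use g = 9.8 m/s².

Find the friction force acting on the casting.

f ≈ 506 N (down the incline)

Resolve perpendicular to the incline: N = m g cos θ + P sin θ = 81×9.8×cos 41° + 1360×sin 41° = 1491 N.
Along the incline, the net driving force (taking up-slope positive) is P cos θ − m g sin θ = 1026 − 520.8 = 505.6 N, so equilibrium requires friction f = -505.6 N (down-slope).
The limit of static friction is μ_s N = 626.4 N.
Since 505.6 N is within the 626.4 N limit, the casting stays put and friction is exactly 506 N.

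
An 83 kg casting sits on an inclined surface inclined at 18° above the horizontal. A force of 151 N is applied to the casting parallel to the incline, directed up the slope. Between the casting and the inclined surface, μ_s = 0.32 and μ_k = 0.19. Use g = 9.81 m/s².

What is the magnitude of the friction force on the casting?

Perpendicular to the surface, N = m g cos θ = 83·9.81·cos 18° = 774.4 N.
Parallel to the incline, ΣF = 0 gives f = m g sin θ − P = 251.6 − 151 = 100.6 N (up-slope positive).
Static friction can supply at most μ_s N = 247.8 N.
Since |100.6| ≤ 247.8 N, static friction is sufficient; f equals the required value, not μ_s N.

f ≈ 101 N (up the incline)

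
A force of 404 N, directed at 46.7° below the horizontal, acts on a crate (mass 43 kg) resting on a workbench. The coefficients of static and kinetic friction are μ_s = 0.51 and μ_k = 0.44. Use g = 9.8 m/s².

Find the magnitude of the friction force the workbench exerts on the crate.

Vertical equilibrium gives N = m g + P sin α = 715.4 N.
Horizontally, friction must balance P cos α = 277.1 N.
The static-friction limit is μ_s N = 364.9 N.
Since 277.1 N does not exceed the limit, the crate stays at rest and f = 277 N.

f ≈ 277 N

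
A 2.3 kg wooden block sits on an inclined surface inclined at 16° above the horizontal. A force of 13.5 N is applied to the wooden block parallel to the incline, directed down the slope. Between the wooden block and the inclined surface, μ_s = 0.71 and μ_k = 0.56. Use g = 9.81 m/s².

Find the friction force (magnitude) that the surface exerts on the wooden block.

Normal force: N = m g cos θ = 2.3 × 9.81 × cos 16° = 21.69 N.
For equilibrium along the incline the friction force must supply f = m g sin θ + P = 6.219 + 13.5 = 19.72 N (positive meaning up-slope).
Static friction can supply at most μ_s N = 15.4 N.
Since |19.72| > 15.4 N, static friction cannot hold it; the wooden block slides down the incline and kinetic friction applies: f = μ_k N = 0.56 × 21.69 = 12.1 N.

f ≈ 12.1 N (up the incline)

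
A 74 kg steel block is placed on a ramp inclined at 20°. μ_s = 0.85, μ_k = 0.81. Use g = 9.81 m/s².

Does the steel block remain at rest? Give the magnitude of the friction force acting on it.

N = m g cos θ = 682 N.
Down-slope weight component: m g sin θ = 248 N.
μ_s N = 580 N.
248 ≤ 580 N, so it stays put; friction = 248 N.

f ≈ 248 N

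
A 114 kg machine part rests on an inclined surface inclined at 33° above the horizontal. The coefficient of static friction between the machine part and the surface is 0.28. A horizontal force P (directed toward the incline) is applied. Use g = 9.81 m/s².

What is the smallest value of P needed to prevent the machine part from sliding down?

P_min ≈ 350 N

The machine part tends to slide down (tan θ > μ_s), so at the point of impending slip friction acts up-slope at its limit: f = μ_s N.
Perpendicular to the incline: N = m g cos θ + P sin θ.
Along the incline: P cos θ + μ_s N = m g sin θ, i.e. P cos θ + μ_s (m g cos θ + P sin θ) = m g sin θ.
Solving, P (cos θ + μ_s sin θ) = m g (sin θ − μ_s cos θ), so P = 1120×0.3098/0.9912 = 350 N.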